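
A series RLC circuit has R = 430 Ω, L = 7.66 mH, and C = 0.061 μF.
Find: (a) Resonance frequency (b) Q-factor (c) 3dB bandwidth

Step 1 — Resonance condition Im(Z)=0 gives ω₀ = 1/√(LC).
Step 2 — ω₀ = 1/√(0.00766·6.1e-08) = 4.626e+04 rad/s.
Step 3 — f₀ = ω₀/(2π) = 7363 Hz.
Step 4 — Series Q: Q = ω₀L/R = 4.626e+04·0.00766/430 = 0.8241.
Step 5 — 3dB bandwidth: Δω = ω₀/Q = 5.614e+04 rad/s; BW = Δω/(2π) = 8934 Hz.

(a) f₀ = 7363 Hz  (b) Q = 0.8241  (c) BW = 8934 Hz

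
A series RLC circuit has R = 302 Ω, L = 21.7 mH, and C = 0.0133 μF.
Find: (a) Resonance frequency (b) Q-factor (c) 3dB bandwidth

Step 1 — Resonance: ω₀ = 1/√(LC) = 1/√(0.0217·1.33e-08) = 5.886e+04 rad/s.
Step 2 — f₀ = ω₀/(2π) = 9368 Hz.
Step 3 — Series Q: Q = ω₀L/R = 5.886e+04·0.0217/302 = 4.23.
Step 4 — Bandwidth: Δω = ω₀/Q = 1.392e+04 rad/s; BW = Δω/(2π) = 2215 Hz.

(a) f₀ = 9368 Hz  (b) Q = 4.23  (c) BW = 2215 Hz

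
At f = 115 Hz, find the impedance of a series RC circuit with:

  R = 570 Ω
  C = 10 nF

Step 1 — Angular frequency: ω = 2π·f = 2π·115 = 722.6 rad/s.
Step 2 — Component impedances:
  R: Z = R = 570 Ω
  C: Z = 1/(jωC) = -j/(ω·C) = 0 - j1.384e+05 Ω
Step 3 — Series combination: Z_total = R + C = 570 - j1.384e+05 Ω = 1.384e+05∠-89.8° Ω.

Z = 570 - j1.384e+05 Ω = 1.384e+05∠-89.8° Ω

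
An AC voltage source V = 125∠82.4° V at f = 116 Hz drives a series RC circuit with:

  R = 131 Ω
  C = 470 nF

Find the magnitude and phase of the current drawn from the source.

Step 1 — Angular frequency: ω = 2π·f = 2π·116 = 728.8 rad/s.
Step 2 — Component impedances:
  R: Z = R = 131 Ω
  C: Z = 1/(jωC) = -j/(ω·C) = 0 - j2919 Ω
Step 3 — Series combination: Z_total = R + C = 131 - j2919 Ω = 2922∠-87.4° Ω.
Step 4 — Source phasor: V = 125∠82.4° V = 16.53 + j123.9 V.
Step 5 — Ohm's law: I = V / Z_total = (16.53 + j123.9) / (131 - j2919) = -0.0421 + j0.007553 A.
Step 6 — Convert to polar: |I| = 0.04278 A, ∠I = 169.8°.

I = 0.04278∠169.8° A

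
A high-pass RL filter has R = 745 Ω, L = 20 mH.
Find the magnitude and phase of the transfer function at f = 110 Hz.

Step 1 — Angular frequency: ω = 2π·110 = 691.2 rad/s.
Step 2 — Transfer function: H(jω) = jωL/(R + jωL).
Step 3 — Numerator jωL = j·13.82; denominator R + jωL = 745 + j13.82.
Step 4 — H = 0.0003441 + j0.01855.
Step 5 — Magnitude: |H| = 0.01855 (-34.6 dB); phase: φ = 88.9°.

|H| = 0.01855 (-34.6 dB), φ = 88.9°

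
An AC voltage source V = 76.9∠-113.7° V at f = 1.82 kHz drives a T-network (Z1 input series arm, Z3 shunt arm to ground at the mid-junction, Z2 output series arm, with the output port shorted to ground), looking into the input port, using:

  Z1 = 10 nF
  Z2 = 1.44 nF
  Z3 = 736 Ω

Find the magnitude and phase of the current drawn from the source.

Step 1 — Angular frequency: ω = 2π·f = 2π·1820 = 1.144e+04 rad/s.
Step 2 — Component impedances:
  Z1: Z = 1/(jωC) = -j/(ω·C) = 0 - j8745 Ω
  Z2: Z = 1/(jωC) = -j/(ω·C) = 0 - j6.073e+04 Ω
  Z3: Z = R = 736 Ω
Step 3 — With the output port shorted to ground, the output series arm Z2 runs from the junction to ground; the shunt arm Z3 also runs from the junction to ground. They appear in parallel: Z3 || Z2 = 735.9 - j8.919 Ω.
Step 4 — Series with input arm Z1: Z_in = Z1 + (Z3 || Z2) = 735.9 - j8754 Ω = 8785∠-85.2° Ω.
Step 5 — Source phasor: V = 76.9∠-113.7° V = -30.91 - j70.41 V.
Step 6 — Ohm's law: I = V / Z_total = (-30.91 - j70.41) / (735.9 - j8754) = 0.007693 - j0.004178 A.
Step 7 — Convert to polar: |I| = 0.008754 A, ∠I = -28.5°.

I = 0.008754∠-28.5° A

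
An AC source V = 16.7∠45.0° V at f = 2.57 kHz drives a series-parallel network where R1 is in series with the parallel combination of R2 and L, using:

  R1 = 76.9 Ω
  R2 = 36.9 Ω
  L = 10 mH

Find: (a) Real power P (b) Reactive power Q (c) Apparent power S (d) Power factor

Step 1 — Angular frequency: ω = 2π·f = 2π·2570 = 1.615e+04 rad/s.
Step 2 — Component impedances:
  R1: Z = R = 76.9 Ω
  R2: Z = R = 36.9 Ω
  L: Z = jωL = j·1.615e+04·0.01 = 0 + j161.5 Ω
Step 3 — Parallel branch: R2 || L = 1/(1/R2 + 1/L) = 35.07 + j8.014 Ω.
Step 4 — Series with R1: Z_total = R1 + (R2 || L) = 112 + j8.014 Ω = 112.3∠4.1° Ω.
Step 5 — Source phasor: V = 16.7∠45.0° V = 11.81 + j11.81 V.
Step 6 — Current: I = V / Z = 0.1124 + j0.09742 A = 0.1488∠40.9° A.
Step 7 — Complex power: S = V·I* = 2.478 + j0.1774 VA.
Step 8 — Real power: P = Re(S) = 2.478 W.
Step 9 — Reactive power: Q = Im(S) = 0.1774 VAR.
Step 10 — Apparent power: |S| = 2.484 VA.
Step 11 — Power factor: PF = P/|S| = 0.9974 (lagging).

(a) P = 2.478 W  (b) Q = 0.1774 VAR  (c) S = 2.484 VA  (d) PF = 0.9974 (lagging)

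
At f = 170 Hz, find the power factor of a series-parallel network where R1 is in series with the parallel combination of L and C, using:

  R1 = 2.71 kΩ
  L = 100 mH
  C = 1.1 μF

Step 1 — Angular frequency: ω = 2π·f = 2π·170 = 1068 rad/s.
Step 2 — Component impedances:
  R1: Z = R = 2710 Ω
  L: Z = jωL = j·1068·0.1 = 0 + j106.8 Ω
  C: Z = 1/(jωC) = -j/(ω·C) = 0 - j851.1 Ω
Step 3 — Parallel branch: L || C = 1/(1/L + 1/C) = 0 + j122.1 Ω.
Step 4 — Series with R1: Z_total = R1 + (L || C) = 2710 + j122.1 Ω = 2713∠2.6° Ω.
Step 5 — Power factor: PF = cos(φ) = Re(Z)/|Z| = 2710/2712.8 = 0.999.
Step 6 — Type: Im(Z) = 122.1 ⇒ lagging (phase φ = 2.6°).

PF = 0.999 (lagging, φ = 2.6°)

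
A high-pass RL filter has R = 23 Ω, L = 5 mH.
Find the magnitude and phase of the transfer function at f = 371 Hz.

Step 1 — Angular frequency: ω = 2π·371 = 2331 rad/s.
Step 2 — Transfer function: H(jω) = jωL/(R + jωL).
Step 3 — Numerator jωL = j·11.66; denominator R + jωL = 23 + j11.66.
Step 4 — H = 0.2043 + j0.4032.
Step 5 — Magnitude: |H| = 0.452 (-6.9 dB); phase: φ = 63.1°.

|H| = 0.452 (-6.9 dB), φ = 63.1°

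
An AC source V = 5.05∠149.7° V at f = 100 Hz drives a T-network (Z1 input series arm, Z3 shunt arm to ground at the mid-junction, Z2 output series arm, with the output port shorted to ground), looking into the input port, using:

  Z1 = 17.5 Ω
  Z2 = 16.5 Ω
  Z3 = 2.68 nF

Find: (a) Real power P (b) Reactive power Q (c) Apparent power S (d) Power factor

Step 1 — Angular frequency: ω = 2π·f = 2π·100 = 628.3 rad/s.
Step 2 — Component impedances:
  Z1: Z = R = 17.5 Ω
  Z2: Z = R = 16.5 Ω
  Z3: Z = 1/(jωC) = -j/(ω·C) = 0 - j5.939e+05 Ω
Step 3 — With the output port shorted to ground, the output series arm Z2 runs from the junction to ground; the shunt arm Z3 also runs from the junction to ground. They appear in parallel: Z3 || Z2 = 16.5 - j0.0004584 Ω.
Step 4 — Series with input arm Z1: Z_in = Z1 + (Z3 || Z2) = 34 - j0.0004584 Ω = 34∠-0.0° Ω.
Step 5 — Source phasor: V = 5.05∠149.7° V = -4.36 + j2.548 V.
Step 6 — Current: I = V / Z = -0.1282 + j0.07494 A = 0.1485∠149.7° A.
Step 7 — Complex power: S = V·I* = 0.7501 - j1.011e-05 VA.
Step 8 — Real power: P = Re(S) = 0.7501 W.
Step 9 — Reactive power: Q = Im(S) = -1.011e-05 VAR.
Step 10 — Apparent power: |S| = 0.7501 VA.
Step 11 — Power factor: PF = P/|S| = 1 (leading).

(a) P = 0.7501 W  (b) Q = -1.011e-05 VAR  (c) S = 0.7501 VA  (d) PF = 1 (leading)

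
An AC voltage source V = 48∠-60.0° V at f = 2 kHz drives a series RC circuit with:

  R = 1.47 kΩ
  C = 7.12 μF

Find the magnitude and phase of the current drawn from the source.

Step 1 — Angular frequency: ω = 2π·f = 2π·2000 = 1.257e+04 rad/s.
Step 2 — Component impedances:
  R: Z = R = 1470 Ω
  C: Z = 1/(jωC) = -j/(ω·C) = 0 - j11.18 Ω
Step 3 — Series combination: Z_total = R + C = 1470 - j11.18 Ω = 1470∠-0.4° Ω.
Step 4 — Source phasor: V = 48∠-60.0° V = 24 - j41.57 V.
Step 5 — Ohm's law: I = V / Z_total = (24 - j41.57) / (1470 - j11.18) = 0.01654 - j0.02815 A.
Step 6 — Convert to polar: |I| = 0.03265 A, ∠I = -59.6°.

I = 0.03265∠-59.6° A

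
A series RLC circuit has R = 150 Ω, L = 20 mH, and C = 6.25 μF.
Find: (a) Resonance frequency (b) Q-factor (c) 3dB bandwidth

Step 1 — Resonance: ω₀ = 1/√(LC) = 1/√(0.02·6.25e-06) = 2828 rad/s.
Step 2 — f₀ = ω₀/(2π) = 450.2 Hz.
Step 3 — Series Q: Q = ω₀L/R = 2828·0.02/150 = 0.3771.
Step 4 — Bandwidth: Δω = ω₀/Q = 7500 rad/s; BW = Δω/(2π) = 1194 Hz.

(a) f₀ = 450.2 Hz  (b) Q = 0.3771  (c) BW = 1194 Hz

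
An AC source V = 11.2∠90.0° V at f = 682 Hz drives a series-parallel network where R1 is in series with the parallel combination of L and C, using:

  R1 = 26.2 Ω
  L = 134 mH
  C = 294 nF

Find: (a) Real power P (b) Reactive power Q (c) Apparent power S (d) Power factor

Step 1 — Angular frequency: ω = 2π·f = 2π·682 = 4285 rad/s.
Step 2 — Component impedances:
  R1: Z = R = 26.2 Ω
  L: Z = jωL = j·4285·0.134 = 0 + j574.2 Ω
  C: Z = 1/(jωC) = -j/(ω·C) = 0 - j793.8 Ω
Step 3 — Parallel branch: L || C = 1/(1/L + 1/C) = 0 + j2076 Ω.
Step 4 — Series with R1: Z_total = R1 + (L || C) = 26.2 + j2076 Ω = 2076∠89.3° Ω.
Step 5 — Source phasor: V = 11.2∠90.0° V = 0 + j11.2 V.
Step 6 — Current: I = V / Z = 0.005394 + j6.808e-05 A = 0.005395∠0.7° A.
Step 7 — Complex power: S = V·I* = 0.0007625 + j0.06041 VA.
Step 8 — Real power: P = Re(S) = 0.0007625 W.
Step 9 — Reactive power: Q = Im(S) = 0.06041 VAR.
Step 10 — Apparent power: |S| = 0.06042 VA.
Step 11 — Power factor: PF = P/|S| = 0.01262 (lagging).

(a) P = 0.0007625 W  (b) Q = 0.06041 VAR  (c) S = 0.06042 VA  (d) PF = 0.01262 (lagging)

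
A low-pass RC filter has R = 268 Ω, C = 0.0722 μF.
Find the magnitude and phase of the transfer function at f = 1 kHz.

Step 1 — Angular frequency: ω = 2π·1000 = 6283 rad/s.
Step 2 — Transfer function: H(jω) = 1/(1 + jωRC).
Step 3 — Denominator: 1 + jωRC = 1 + j·6283·268·7.22e-08 = 1 + j0.1216.
Step 4 — H = 0.9854 - j0.1198.
Step 5 — Magnitude: |H| = 0.9927 (-0.1 dB); phase: φ = -6.9°.

|H| = 0.9927 (-0.1 dB), φ = -6.9°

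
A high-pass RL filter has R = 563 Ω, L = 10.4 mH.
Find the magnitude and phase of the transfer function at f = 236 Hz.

Step 1 — Angular frequency: ω = 2π·236 = 1483 rad/s.
Step 2 — Transfer function: H(jω) = jωL/(R + jωL).
Step 3 — Numerator jωL = j·15.42; denominator R + jωL = 563 + j15.42.
Step 4 — H = 0.0007497 + j0.02737.
Step 5 — Magnitude: |H| = 0.02738 (-31.3 dB); phase: φ = 88.4°.

|H| = 0.02738 (-31.3 dB), φ = 88.4°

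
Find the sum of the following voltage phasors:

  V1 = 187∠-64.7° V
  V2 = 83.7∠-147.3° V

Step 1 — Convert each phasor to rectangular form:
  V1 = 187·(cos(-64.7°) + j·sin(-64.7°)) = 79.92 - j169.1 V
  V2 = 83.7·(cos(-147.3°) + j·sin(-147.3°)) = -70.43 - j45.22 V
Step 2 — Sum components: V_total = 9.481 - j214.3 V.
Step 3 — Convert to polar: |V_total| = 214.5 V, ∠V_total = -87.5°.

V_total = 214.5∠-87.5° V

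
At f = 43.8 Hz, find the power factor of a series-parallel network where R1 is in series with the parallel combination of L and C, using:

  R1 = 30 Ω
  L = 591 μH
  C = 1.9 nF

Step 1 — Angular frequency: ω = 2π·f = 2π·43.8 = 275.2 rad/s.
Step 2 — Component impedances:
  R1: Z = R = 30 Ω
  L: Z = jωL = j·275.2·0.000591 = 0 + j0.1626 Ω
  C: Z = 1/(jωC) = -j/(ω·C) = 0 - j1.912e+06 Ω
Step 3 — Parallel branch: L || C = 1/(1/L + 1/C) = 0 + j0.1626 Ω.
Step 4 — Series with R1: Z_total = R1 + (L || C) = 30 + j0.1626 Ω = 30∠0.3° Ω.
Step 5 — Power factor: PF = cos(φ) = Re(Z)/|Z| = 30/30 = 1.
Step 6 — Type: Im(Z) = 0.1626 ⇒ lagging (phase φ = 0.3°).

PF = 1 (lagging, φ = 0.3°)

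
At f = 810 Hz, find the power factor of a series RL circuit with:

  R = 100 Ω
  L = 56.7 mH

Step 1 — Angular frequency: ω = 2π·f = 2π·810 = 5089 rad/s.
Step 2 — Component impedances:
  R: Z = R = 100 Ω
  L: Z = jωL = j·5089·0.0567 = 0 + j288.6 Ω
Step 3 — Series combination: Z_total = R + L = 100 + j288.6 Ω = 305.4∠70.9° Ω.
Step 4 — Power factor: PF = cos(φ) = Re(Z)/|Z| = 100/305.4 = 0.3274.
Step 5 — Type: Im(Z) = 288.6 ⇒ lagging (phase φ = 70.9°).

PF = 0.3274 (lagging, φ = 70.9°)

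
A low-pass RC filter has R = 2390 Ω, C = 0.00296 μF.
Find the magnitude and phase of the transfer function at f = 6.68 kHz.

Step 1 — Angular frequency: ω = 2π·6680 = 4.197e+04 rad/s.
Step 2 — Transfer function: H(jω) = 1/(1 + jωRC).
Step 3 — Denominator: 1 + jωRC = 1 + j·4.197e+04·2390·2.96e-09 = 1 + j0.2969.
Step 4 — H = 0.919 - j0.2729.
Step 5 — Magnitude: |H| = 0.9586 (-0.4 dB); phase: φ = -16.5°.

|H| = 0.9586 (-0.4 dB), φ = -16.5°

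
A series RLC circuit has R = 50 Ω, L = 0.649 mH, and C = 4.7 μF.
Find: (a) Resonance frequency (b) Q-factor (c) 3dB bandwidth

Step 1 — Resonance: ω₀ = 1/√(LC) = 1/√(0.000649·4.7e-06) = 1.811e+04 rad/s.
Step 2 — f₀ = ω₀/(2π) = 2882 Hz.
Step 3 — Series Q: Q = ω₀L/R = 1.811e+04·0.000649/50 = 0.235.
Step 4 — Bandwidth: Δω = ω₀/Q = 7.704e+04 rad/s; BW = Δω/(2π) = 1.226e+04 Hz.

(a) f₀ = 2882 Hz  (b) Q = 0.235  (c) BW = 1.226e+04 Hz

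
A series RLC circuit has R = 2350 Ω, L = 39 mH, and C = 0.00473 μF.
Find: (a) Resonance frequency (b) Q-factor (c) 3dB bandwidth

Step 1 — Resonance: ω₀ = 1/√(LC) = 1/√(0.039·4.73e-09) = 7.363e+04 rad/s.
Step 2 — f₀ = ω₀/(2π) = 1.172e+04 Hz.
Step 3 — Series Q: Q = ω₀L/R = 7.363e+04·0.039/2350 = 1.222.
Step 4 — Bandwidth: Δω = ω₀/Q = 6.026e+04 rad/s; BW = Δω/(2π) = 9590 Hz.

(a) f₀ = 1.172e+04 Hz  (b) Q = 1.222  (c) BW = 9590 Hz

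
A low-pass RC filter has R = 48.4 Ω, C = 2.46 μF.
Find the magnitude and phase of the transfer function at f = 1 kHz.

Step 1 — Angular frequency: ω = 2π·1000 = 6283 rad/s.
Step 2 — Transfer function: H(jω) = 1/(1 + jωRC).
Step 3 — Denominator: 1 + jωRC = 1 + j·6283·48.4·2.46e-06 = 1 + j0.7481.
Step 4 — H = 0.6412 - j0.4797.
Step 5 — Magnitude: |H| = 0.8007 (-1.9 dB); phase: φ = -36.8°.

|H| = 0.8007 (-1.9 dB), φ = -36.8°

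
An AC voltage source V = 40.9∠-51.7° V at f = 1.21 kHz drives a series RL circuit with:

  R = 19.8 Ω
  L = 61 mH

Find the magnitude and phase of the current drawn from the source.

Step 1 — Angular frequency: ω = 2π·f = 2π·1210 = 7603 rad/s.
Step 2 — Component impedances:
  R: Z = R = 19.8 Ω
  L: Z = jωL = j·7603·0.061 = 0 + j463.8 Ω
Step 3 — Series combination: Z_total = R + L = 19.8 + j463.8 Ω = 464.2∠87.6° Ω.
Step 4 — Source phasor: V = 40.9∠-51.7° V = 25.35 - j32.1 V.
Step 5 — Ohm's law: I = V / Z_total = (25.35 - j32.1) / (19.8 + j463.8) = -0.06676 - j0.05751 A.
Step 6 — Convert to polar: |I| = 0.08811 A, ∠I = -139.3°.

I = 0.08811∠-139.3° A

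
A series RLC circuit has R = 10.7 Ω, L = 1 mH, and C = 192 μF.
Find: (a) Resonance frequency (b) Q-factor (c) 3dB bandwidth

Step 1 — Resonance condition Im(Z)=0 gives ω₀ = 1/√(LC).
Step 2 — ω₀ = 1/√(0.001·0.000192) = 2282 rad/s.
Step 3 — f₀ = ω₀/(2π) = 363.2 Hz.
Step 4 — Series Q: Q = ω₀L/R = 2282·0.001/10.7 = 0.2133.
Step 5 — 3dB bandwidth: Δω = ω₀/Q = 1.07e+04 rad/s; BW = Δω/(2π) = 1703 Hz.

(a) f₀ = 363.2 Hz  (b) Q = 0.2133  (c) BW = 1703 Hz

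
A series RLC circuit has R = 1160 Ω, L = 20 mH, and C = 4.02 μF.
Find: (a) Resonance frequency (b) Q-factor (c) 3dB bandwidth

Step 1 — Resonance: ω₀ = 1/√(LC) = 1/√(0.02·4.02e-06) = 3527 rad/s.
Step 2 — f₀ = ω₀/(2π) = 561.3 Hz.
Step 3 — Series Q: Q = ω₀L/R = 3527·0.02/1160 = 0.06081.
Step 4 — Bandwidth: Δω = ω₀/Q = 5.8e+04 rad/s; BW = Δω/(2π) = 9231 Hz.

(a) f₀ = 561.3 Hz  (b) Q = 0.06081  (c) BW = 9231 Hz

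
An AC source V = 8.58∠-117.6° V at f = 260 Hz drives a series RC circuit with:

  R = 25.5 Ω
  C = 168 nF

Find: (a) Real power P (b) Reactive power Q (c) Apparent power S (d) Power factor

Step 1 — Angular frequency: ω = 2π·f = 2π·260 = 1634 rad/s.
Step 2 — Component impedances:
  R: Z = R = 25.5 Ω
  C: Z = 1/(jωC) = -j/(ω·C) = 0 - j3644 Ω
Step 3 — Series combination: Z_total = R + C = 25.5 - j3644 Ω = 3644∠-89.6° Ω.
Step 4 — Source phasor: V = 8.58∠-117.6° V = -3.975 - j7.604 V.
Step 5 — Current: I = V / Z = 0.002079 - j0.001106 A = 0.002355∠-28.0° A.
Step 6 — Complex power: S = V·I* = 0.0001414 - j0.0202 VA.
Step 7 — Real power: P = Re(S) = 0.0001414 W.
Step 8 — Reactive power: Q = Im(S) = -0.0202 VAR.
Step 9 — Apparent power: |S| = 0.0202 VA.
Step 10 — Power factor: PF = P/|S| = 0.006998 (leading).

(a) P = 0.0001414 W  (b) Q = -0.0202 VAR  (c) S = 0.0202 VA  (d) PF = 0.006998 (leading)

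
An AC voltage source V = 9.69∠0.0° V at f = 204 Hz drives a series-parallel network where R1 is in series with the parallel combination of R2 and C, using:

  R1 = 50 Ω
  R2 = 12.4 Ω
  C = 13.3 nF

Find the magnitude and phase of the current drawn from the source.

Step 1 — Angular frequency: ω = 2π·f = 2π·204 = 1282 rad/s.
Step 2 — Component impedances:
  R1: Z = R = 50 Ω
  R2: Z = R = 12.4 Ω
  C: Z = 1/(jωC) = -j/(ω·C) = 0 - j5.866e+04 Ω
Step 3 — Parallel branch: R2 || C = 1/(1/R2 + 1/C) = 12.4 - j0.002621 Ω.
Step 4 — Series with R1: Z_total = R1 + (R2 || C) = 62.4 - j0.002621 Ω = 62.4∠-0.0° Ω.
Step 5 — Source phasor: V = 9.69∠0.0° V = 9.69 V.
Step 6 — Ohm's law: I = V / Z_total = (9.69) / (62.4 - j0.002621) = 0.1553 + j6.523e-06 A.
Step 7 — Convert to polar: |I| = 0.1553 A, ∠I = 0.0°.

I = 0.1553∠0.0° A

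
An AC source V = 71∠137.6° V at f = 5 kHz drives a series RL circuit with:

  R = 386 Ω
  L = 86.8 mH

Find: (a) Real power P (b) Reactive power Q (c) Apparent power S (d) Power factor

Step 1 — Angular frequency: ω = 2π·f = 2π·5000 = 3.142e+04 rad/s.
Step 2 — Component impedances:
  R: Z = R = 386 Ω
  L: Z = jωL = j·3.142e+04·0.0868 = 0 + j2727 Ω
Step 3 — Series combination: Z_total = R + L = 386 + j2727 Ω = 2754∠81.9° Ω.
Step 4 — Source phasor: V = 71∠137.6° V = -52.43 + j47.88 V.
Step 5 — Current: I = V / Z = 0.01454 + j0.02129 A = 0.02578∠55.7° A.
Step 6 — Complex power: S = V·I* = 0.2565 + j1.812 VA.
Step 7 — Real power: P = Re(S) = 0.2565 W.
Step 8 — Reactive power: Q = Im(S) = 1.812 VAR.
Step 9 — Apparent power: |S| = 1.83 VA.
Step 10 — Power factor: PF = P/|S| = 0.1402 (lagging).

(a) P = 0.2565 W  (b) Q = 1.812 VAR  (c) S = 1.83 VA  (d) PF = 0.1402 (lagging)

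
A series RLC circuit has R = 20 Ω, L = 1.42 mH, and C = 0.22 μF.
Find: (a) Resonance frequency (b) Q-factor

Step 1 — Resonance condition Im(Z)=0 gives ω₀ = 1/√(LC).
Step 2 — ω₀ = 1/√(0.00142·2.2e-07) = 5.658e+04 rad/s.
Step 3 — f₀ = ω₀/(2π) = 9005 Hz.
Step 4 — Series Q: Q = ω₀L/R = 5.658e+04·0.00142/20 = 4.017.

(a) f₀ = 9005 Hz  (b) Q = 4.017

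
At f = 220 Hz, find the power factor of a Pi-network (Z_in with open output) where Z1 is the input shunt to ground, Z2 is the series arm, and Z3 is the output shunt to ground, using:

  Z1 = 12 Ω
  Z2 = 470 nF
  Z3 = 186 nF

Step 1 — Angular frequency: ω = 2π·f = 2π·220 = 1382 rad/s.
Step 2 — Component impedances:
  Z1: Z = R = 12 Ω
  Z2: Z = 1/(jωC) = -j/(ω·C) = 0 - j1539 Ω
  Z3: Z = 1/(jωC) = -j/(ω·C) = 0 - j3889 Ω
Step 3 — With open output, the series arm Z2 and the output shunt Z3 appear in series to ground: Z2 + Z3 = 0 - j5429 Ω.
Step 4 — Parallel with input shunt Z1: Z_in = Z1 || (Z2 + Z3) = 12 - j0.02653 Ω = 12∠-0.1° Ω.
Step 5 — Power factor: PF = cos(φ) = Re(Z)/|Z| = 12/12 = 1.
Step 6 — Type: Im(Z) = -0.02653 ⇒ leading (phase φ = -0.1°).

PF = 1 (leading, φ = -0.1°)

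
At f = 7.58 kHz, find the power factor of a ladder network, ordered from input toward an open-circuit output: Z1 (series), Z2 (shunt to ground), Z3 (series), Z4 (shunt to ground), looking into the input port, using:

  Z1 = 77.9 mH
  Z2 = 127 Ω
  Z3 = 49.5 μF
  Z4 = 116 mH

Step 1 — Angular frequency: ω = 2π·f = 2π·7580 = 4.763e+04 rad/s.
Step 2 — Component impedances:
  Z1: Z = jωL = j·4.763e+04·0.0779 = 0 + j3710 Ω
  Z2: Z = R = 127 Ω
  Z3: Z = 1/(jωC) = -j/(ω·C) = 0 - j0.4242 Ω
  Z4: Z = jωL = j·4.763e+04·0.116 = 0 + j5525 Ω
Step 3 — Ladder network (open output): work backward from the far end, alternating series and parallel combinations. Z_in = 126.9 + j3713 Ω = 3715∠88.0° Ω.
Step 4 — Power factor: PF = cos(φ) = Re(Z)/|Z| = 126.93/3715.2 = 0.03417.
Step 5 — Type: Im(Z) = 3713 ⇒ lagging (phase φ = 88.0°).

PF = 0.03417 (lagging, φ = 88.0°)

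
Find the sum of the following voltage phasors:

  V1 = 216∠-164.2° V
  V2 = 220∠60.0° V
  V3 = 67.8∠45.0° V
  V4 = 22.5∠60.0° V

Step 1 — Convert each phasor to rectangular form:
  V1 = 216·(cos(-164.2°) + j·sin(-164.2°)) = -207.8 - j58.81 V
  V2 = 220·(cos(60.0°) + j·sin(60.0°)) = 110 + j190.5 V
  V3 = 67.8·(cos(45.0°) + j·sin(45.0°)) = 47.94 + j47.94 V
  V4 = 22.5·(cos(60.0°) + j·sin(60.0°)) = 11.25 + j19.49 V
Step 2 — Sum components: V_total = -38.65 + j199.1 V.
Step 3 — Convert to polar: |V_total| = 202.9 V, ∠V_total = 101.0°.

V_total = 202.9∠101.0° V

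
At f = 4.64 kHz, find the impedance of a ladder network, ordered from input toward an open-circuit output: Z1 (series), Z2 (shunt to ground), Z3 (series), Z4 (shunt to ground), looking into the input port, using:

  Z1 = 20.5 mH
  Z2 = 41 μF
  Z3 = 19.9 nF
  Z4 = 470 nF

Step 1 — Angular frequency: ω = 2π·f = 2π·4640 = 2.915e+04 rad/s.
Step 2 — Component impedances:
  Z1: Z = jωL = j·2.915e+04·0.0205 = 0 + j597.7 Ω
  Z2: Z = 1/(jωC) = -j/(ω·C) = 0 - j0.8366 Ω
  Z3: Z = 1/(jωC) = -j/(ω·C) = 0 - j1724 Ω
  Z4: Z = 1/(jωC) = -j/(ω·C) = 0 - j72.98 Ω
Step 3 — Ladder network (open output): work backward from the far end, alternating series and parallel combinations. Z_in = 0 + j596.8 Ω = 596.8∠90.0° Ω.

Z = 0 + j596.8 Ω = 596.8∠90.0° Ω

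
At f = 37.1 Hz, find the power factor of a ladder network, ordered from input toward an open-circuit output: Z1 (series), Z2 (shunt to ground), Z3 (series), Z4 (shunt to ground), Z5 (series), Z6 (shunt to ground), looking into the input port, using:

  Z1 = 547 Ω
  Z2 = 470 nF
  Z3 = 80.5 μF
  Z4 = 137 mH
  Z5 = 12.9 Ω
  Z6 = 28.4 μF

Step 1 — Angular frequency: ω = 2π·f = 2π·37.1 = 233.1 rad/s.
Step 2 — Component impedances:
  Z1: Z = R = 547 Ω
  Z2: Z = 1/(jωC) = -j/(ω·C) = 0 - j9127 Ω
  Z3: Z = 1/(jωC) = -j/(ω·C) = 0 - j53.29 Ω
  Z4: Z = jωL = j·233.1·0.137 = 0 + j31.94 Ω
  Z5: Z = R = 12.9 Ω
  Z6: Z = 1/(jωC) = -j/(ω·C) = 0 - j151.1 Ω
Step 3 — Ladder network (open output): work backward from the far end, alternating series and parallel combinations. Z_in = 547.9 - j12.87 Ω = 548.1∠-1.3° Ω.
Step 4 — Power factor: PF = cos(φ) = Re(Z)/|Z| = 547.91/548.07 = 0.9997.
Step 5 — Type: Im(Z) = -12.87 ⇒ leading (phase φ = -1.3°).

PF = 0.9997 (leading, φ = -1.3°)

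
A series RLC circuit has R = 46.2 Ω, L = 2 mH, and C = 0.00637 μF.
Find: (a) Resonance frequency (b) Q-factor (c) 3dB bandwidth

Step 1 — Resonance: ω₀ = 1/√(LC) = 1/√(0.002·6.37e-09) = 2.802e+05 rad/s.
Step 2 — f₀ = ω₀/(2π) = 4.459e+04 Hz.
Step 3 — Series Q: Q = ω₀L/R = 2.802e+05·0.002/46.2 = 12.13.
Step 4 — Bandwidth: Δω = ω₀/Q = 2.31e+04 rad/s; BW = Δω/(2π) = 3676 Hz.

(a) f₀ = 4.459e+04 Hz  (b) Q = 12.13  (c) BW = 3676 Hz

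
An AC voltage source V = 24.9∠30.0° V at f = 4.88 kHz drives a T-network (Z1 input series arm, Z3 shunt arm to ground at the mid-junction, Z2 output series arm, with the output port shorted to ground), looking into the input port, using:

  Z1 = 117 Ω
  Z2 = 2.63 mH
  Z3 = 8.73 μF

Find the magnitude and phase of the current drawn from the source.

Step 1 — Angular frequency: ω = 2π·f = 2π·4880 = 3.066e+04 rad/s.
Step 2 — Component impedances:
  Z1: Z = R = 117 Ω
  Z2: Z = jωL = j·3.066e+04·0.00263 = 0 + j80.64 Ω
  Z3: Z = 1/(jωC) = -j/(ω·C) = 0 - j3.736 Ω
Step 3 — With the output port shorted to ground, the output series arm Z2 runs from the junction to ground; the shunt arm Z3 also runs from the junction to ground. They appear in parallel: Z3 || Z2 = 0 - j3.917 Ω.
Step 4 — Series with input arm Z1: Z_in = Z1 + (Z3 || Z2) = 117 - j3.917 Ω = 117.1∠-1.9° Ω.
Step 5 — Source phasor: V = 24.9∠30.0° V = 21.56 + j12.45 V.
Step 6 — Ohm's law: I = V / Z_total = (21.56 + j12.45) / (117 - j3.917) = 0.1805 + j0.1125 A.
Step 7 — Convert to polar: |I| = 0.2127 A, ∠I = 31.9°.

I = 0.2127∠31.9° A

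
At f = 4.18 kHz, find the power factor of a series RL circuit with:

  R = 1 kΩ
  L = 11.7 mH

Step 1 — Angular frequency: ω = 2π·f = 2π·4180 = 2.626e+04 rad/s.
Step 2 — Component impedances:
  R: Z = R = 1000 Ω
  L: Z = jωL = j·2.626e+04·0.0117 = 0 + j307.3 Ω
Step 3 — Series combination: Z_total = R + L = 1000 + j307.3 Ω = 1046∠17.1° Ω.
Step 4 — Power factor: PF = cos(φ) = Re(Z)/|Z| = 1000/1046.1 = 0.9559.
Step 5 — Type: Im(Z) = 307.3 ⇒ lagging (phase φ = 17.1°).

PF = 0.9559 (lagging, φ = 17.1°)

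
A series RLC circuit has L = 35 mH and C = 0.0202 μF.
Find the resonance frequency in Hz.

Step 1 — Resonance condition Im(Z)=0 gives ω₀ = 1/√(LC).
Step 2 — ω₀ = 1/√(0.035·2.02e-08) = 3.761e+04 rad/s.
Step 3 — f₀ = ω₀/(2π) = 5986 Hz.

f₀ = 5986 Hz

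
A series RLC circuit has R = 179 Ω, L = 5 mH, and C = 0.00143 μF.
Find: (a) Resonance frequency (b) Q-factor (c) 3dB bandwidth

Step 1 — Resonance: ω₀ = 1/√(LC) = 1/√(0.005·1.43e-09) = 3.74e+05 rad/s.
Step 2 — f₀ = ω₀/(2π) = 5.952e+04 Hz.
Step 3 — Series Q: Q = ω₀L/R = 3.74e+05·0.005/179 = 10.45.
Step 4 — Bandwidth: Δω = ω₀/Q = 3.58e+04 rad/s; BW = Δω/(2π) = 5698 Hz.

(a) f₀ = 5.952e+04 Hz  (b) Q = 10.45  (c) BW = 5698 Hz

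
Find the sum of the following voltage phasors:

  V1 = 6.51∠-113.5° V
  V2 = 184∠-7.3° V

Step 1 — Convert each phasor to rectangular form:
  V1 = 6.51·(cos(-113.5°) + j·sin(-113.5°)) = -2.596 - j5.97 V
  V2 = 184·(cos(-7.3°) + j·sin(-7.3°)) = 182.5 - j23.38 V
Step 2 — Sum components: V_total = 179.9 - j29.35 V.
Step 3 — Convert to polar: |V_total| = 182.3 V, ∠V_total = -9.3°.

V_total = 182.3∠-9.3° V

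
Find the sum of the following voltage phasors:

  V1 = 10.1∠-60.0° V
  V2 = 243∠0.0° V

Step 1 — Convert each phasor to rectangular form:
  V1 = 10.1·(cos(-60.0°) + j·sin(-60.0°)) = 5.05 - j8.747 V
  V2 = 243·(cos(0.0°) + j·sin(0.0°)) = 243 V
Step 2 — Sum components: V_total = 248.1 - j8.747 V.
Step 3 — Convert to polar: |V_total| = 248.2 V, ∠V_total = -2.0°.

V_total = 248.2∠-2.0° V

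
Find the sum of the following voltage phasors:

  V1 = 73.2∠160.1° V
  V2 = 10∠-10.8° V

Step 1 — Convert each phasor to rectangular form:
  V1 = 73.2·(cos(160.1°) + j·sin(160.1°)) = -68.83 + j24.92 V
  V2 = 10·(cos(-10.8°) + j·sin(-10.8°)) = 9.823 - j1.874 V
Step 2 — Sum components: V_total = -59.01 + j23.04 V.
Step 3 — Convert to polar: |V_total| = 63.35 V, ∠V_total = 158.7°.

V_total = 63.35∠158.7° V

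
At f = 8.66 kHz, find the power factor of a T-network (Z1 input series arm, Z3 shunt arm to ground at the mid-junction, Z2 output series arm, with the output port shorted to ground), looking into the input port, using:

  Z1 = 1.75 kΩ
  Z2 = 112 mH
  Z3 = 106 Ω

Step 1 — Angular frequency: ω = 2π·f = 2π·8660 = 5.441e+04 rad/s.
Step 2 — Component impedances:
  Z1: Z = R = 1750 Ω
  Z2: Z = jωL = j·5.441e+04·0.112 = 0 + j6094 Ω
  Z3: Z = R = 106 Ω
Step 3 — With the output port shorted to ground, the output series arm Z2 runs from the junction to ground; the shunt arm Z3 also runs from the junction to ground. They appear in parallel: Z3 || Z2 = 106 + j1.843 Ω.
Step 4 — Series with input arm Z1: Z_in = Z1 + (Z3 || Z2) = 1856 + j1.843 Ω = 1856∠0.1° Ω.
Step 5 — Power factor: PF = cos(φ) = Re(Z)/|Z| = 1856/1856 = 1.
Step 6 — Type: Im(Z) = 1.843 ⇒ lagging (phase φ = 0.1°).

PF = 1 (lagging, φ = 0.1°)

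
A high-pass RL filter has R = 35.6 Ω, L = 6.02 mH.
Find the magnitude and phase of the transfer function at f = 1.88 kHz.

Step 1 — Angular frequency: ω = 2π·1880 = 1.181e+04 rad/s.
Step 2 — Transfer function: H(jω) = jωL/(R + jωL).
Step 3 — Numerator jωL = j·71.11; denominator R + jωL = 35.6 + j71.11.
Step 4 — H = 0.7996 + j0.4003.
Step 5 — Magnitude: |H| = 0.8942 (-1.0 dB); phase: φ = 26.6°.

|H| = 0.8942 (-1.0 dB), φ = 26.6°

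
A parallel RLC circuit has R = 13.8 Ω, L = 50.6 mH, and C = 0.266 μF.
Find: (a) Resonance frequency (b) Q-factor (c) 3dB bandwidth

Step 1 — Resonance: ω₀ = 1/√(LC) = 1/√(0.0506·2.66e-07) = 8620 rad/s.
Step 2 — f₀ = ω₀/(2π) = 1372 Hz.
Step 3 — Parallel Q: Q = R/(ω₀L) = 13.8/(8620·0.0506) = 0.03164.
Step 4 — Bandwidth: Δω = ω₀/Q = 2.724e+05 rad/s; BW = Δω/(2π) = 4.336e+04 Hz.

(a) f₀ = 1372 Hz  (b) Q = 0.03164  (c) BW = 4.336e+04 Hz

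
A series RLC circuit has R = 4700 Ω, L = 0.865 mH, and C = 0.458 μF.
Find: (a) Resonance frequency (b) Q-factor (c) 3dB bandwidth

Step 1 — Resonance: ω₀ = 1/√(LC) = 1/√(0.000865·4.58e-07) = 5.024e+04 rad/s.
Step 2 — f₀ = ω₀/(2π) = 7996 Hz.
Step 3 — Series Q: Q = ω₀L/R = 5.024e+04·0.000865/4700 = 0.009247.
Step 4 — Bandwidth: Δω = ω₀/Q = 5.434e+06 rad/s; BW = Δω/(2π) = 8.648e+05 Hz.

(a) f₀ = 7996 Hz  (b) Q = 0.009247  (c) BW = 8.648e+05 Hz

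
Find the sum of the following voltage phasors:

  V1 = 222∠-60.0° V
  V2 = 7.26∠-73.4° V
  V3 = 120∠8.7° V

Step 1 — Convert each phasor to rectangular form:
  V1 = 222·(cos(-60.0°) + j·sin(-60.0°)) = 111 - j192.3 V
  V2 = 7.26·(cos(-73.4°) + j·sin(-73.4°)) = 2.074 - j6.957 V
  V3 = 120·(cos(8.7°) + j·sin(8.7°)) = 118.6 + j18.15 V
Step 2 — Sum components: V_total = 231.7 - j181.1 V.
Step 3 — Convert to polar: |V_total| = 294.1 V, ∠V_total = -38.0°.

V_total = 294.1∠-38.0° V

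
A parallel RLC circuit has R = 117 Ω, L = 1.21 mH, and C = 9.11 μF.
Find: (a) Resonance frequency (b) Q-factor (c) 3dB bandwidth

Step 1 — Resonance: ω₀ = 1/√(LC) = 1/√(0.00121·9.11e-06) = 9525 rad/s.
Step 2 — f₀ = ω₀/(2π) = 1516 Hz.
Step 3 — Parallel Q: Q = R/(ω₀L) = 117/(9525·0.00121) = 10.15.
Step 4 — Bandwidth: Δω = ω₀/Q = 938.2 rad/s; BW = Δω/(2π) = 149.3 Hz.

(a) f₀ = 1516 Hz  (b) Q = 10.15  (c) BW = 149.3 Hz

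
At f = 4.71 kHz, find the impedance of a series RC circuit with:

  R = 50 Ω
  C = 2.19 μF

Step 1 — Angular frequency: ω = 2π·f = 2π·4710 = 2.959e+04 rad/s.
Step 2 — Component impedances:
  R: Z = R = 50 Ω
  C: Z = 1/(jωC) = -j/(ω·C) = 0 - j15.43 Ω
Step 3 — Series combination: Z_total = R + C = 50 - j15.43 Ω = 52.33∠-17.1° Ω.

Z = 50 - j15.43 Ω = 52.33∠-17.1° Ω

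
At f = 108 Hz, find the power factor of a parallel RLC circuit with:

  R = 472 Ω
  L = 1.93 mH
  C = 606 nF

Step 1 — Angular frequency: ω = 2π·f = 2π·108 = 678.6 rad/s.
Step 2 — Component impedances:
  R: Z = R = 472 Ω
  L: Z = jωL = j·678.6·0.00193 = 0 + j1.31 Ω
  C: Z = 1/(jωC) = -j/(ω·C) = 0 - j2432 Ω
Step 3 — Parallel combination: 1/Z_total = 1/R + 1/L + 1/C; Z_total = 0.003638 + j1.31 Ω = 1.31∠89.8° Ω.
Step 4 — Power factor: PF = cos(φ) = Re(Z)/|Z| = 0.0036378/1.3104 = 0.002776.
Step 5 — Type: Im(Z) = 1.31 ⇒ lagging (phase φ = 89.8°).

PF = 0.002776 (lagging, φ = 89.8°)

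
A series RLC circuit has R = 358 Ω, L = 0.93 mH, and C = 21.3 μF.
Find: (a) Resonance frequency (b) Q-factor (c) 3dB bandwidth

Step 1 — Resonance: ω₀ = 1/√(LC) = 1/√(0.00093·2.13e-05) = 7105 rad/s.
Step 2 — f₀ = ω₀/(2π) = 1131 Hz.
Step 3 — Series Q: Q = ω₀L/R = 7105·0.00093/358 = 0.01846.
Step 4 — Bandwidth: Δω = ω₀/Q = 3.849e+05 rad/s; BW = Δω/(2π) = 6.127e+04 Hz.

(a) f₀ = 1131 Hz  (b) Q = 0.01846  (c) BW = 6.127e+04 Hz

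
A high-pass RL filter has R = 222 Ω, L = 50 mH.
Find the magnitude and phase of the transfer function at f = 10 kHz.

Step 1 — Angular frequency: ω = 2π·1e+04 = 6.283e+04 rad/s.
Step 2 — Transfer function: H(jω) = jωL/(R + jωL).
Step 3 — Numerator jωL = j·3142; denominator R + jωL = 222 + j3142.
Step 4 — H = 0.995 + j0.07031.
Step 5 — Magnitude: |H| = 0.9975 (-0.0 dB); phase: φ = 4.0°.

|H| = 0.9975 (-0.0 dB), φ = 4.0°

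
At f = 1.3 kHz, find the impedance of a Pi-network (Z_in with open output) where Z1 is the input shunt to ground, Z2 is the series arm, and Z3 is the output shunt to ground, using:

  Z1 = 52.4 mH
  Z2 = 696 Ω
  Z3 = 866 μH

Step 1 — Angular frequency: ω = 2π·f = 2π·1300 = 8168 rad/s.
Step 2 — Component impedances:
  Z1: Z = jωL = j·8168·0.0524 = 0 + j428 Ω
  Z2: Z = R = 696 Ω
  Z3: Z = jωL = j·8168·0.000866 = 0 + j7.074 Ω
Step 3 — With open output, the series arm Z2 and the output shunt Z3 appear in series to ground: Z2 + Z3 = 696 + j7.074 Ω.
Step 4 — Parallel with input shunt Z1: Z_in = Z1 || (Z2 + Z3) = 189.3 + j309.7 Ω = 363∠58.6° Ω.

Z = 189.3 + j309.7 Ω = 363∠58.6° Ω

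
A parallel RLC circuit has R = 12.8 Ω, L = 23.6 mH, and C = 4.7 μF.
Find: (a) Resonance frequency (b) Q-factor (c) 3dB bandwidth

Step 1 — Resonance: ω₀ = 1/√(LC) = 1/√(0.0236·4.7e-06) = 3003 rad/s.
Step 2 — f₀ = ω₀/(2π) = 477.9 Hz.
Step 3 — Parallel Q: Q = R/(ω₀L) = 12.8/(3003·0.0236) = 0.1806.
Step 4 — Bandwidth: Δω = ω₀/Q = 1.662e+04 rad/s; BW = Δω/(2π) = 2646 Hz.

(a) f₀ = 477.9 Hz  (b) Q = 0.1806  (c) BW = 2646 Hz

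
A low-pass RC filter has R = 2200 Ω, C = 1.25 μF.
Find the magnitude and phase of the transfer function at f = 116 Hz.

Step 1 — Angular frequency: ω = 2π·116 = 728.8 rad/s.
Step 2 — Transfer function: H(jω) = 1/(1 + jωRC).
Step 3 — Denominator: 1 + jωRC = 1 + j·728.8·2200·1.25e-06 = 1 + j2.004.
Step 4 — H = 0.1993 - j0.3995.
Step 5 — Magnitude: |H| = 0.4464 (-7.0 dB); phase: φ = -63.5°.

|H| = 0.4464 (-7.0 dB), φ = -63.5°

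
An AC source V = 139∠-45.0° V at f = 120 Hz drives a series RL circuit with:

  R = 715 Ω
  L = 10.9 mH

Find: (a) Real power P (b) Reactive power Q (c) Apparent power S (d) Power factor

Step 1 — Angular frequency: ω = 2π·f = 2π·120 = 754 rad/s.
Step 2 — Component impedances:
  R: Z = R = 715 Ω
  L: Z = jωL = j·754·0.0109 = 0 + j8.218 Ω
Step 3 — Series combination: Z_total = R + L = 715 + j8.218 Ω = 715∠0.7° Ω.
Step 4 — Source phasor: V = 139∠-45.0° V = 98.29 - j98.29 V.
Step 5 — Current: I = V / Z = 0.1359 - j0.139 A = 0.1944∠-45.7° A.
Step 6 — Complex power: S = V·I* = 27.02 + j0.3106 VA.
Step 7 — Real power: P = Re(S) = 27.02 W.
Step 8 — Reactive power: Q = Im(S) = 0.3106 VAR.
Step 9 — Apparent power: |S| = 27.02 VA.
Step 10 — Power factor: PF = P/|S| = 0.9999 (lagging).

(a) P = 27.02 W  (b) Q = 0.3106 VAR  (c) S = 27.02 VA  (d) PF = 0.9999 (lagging)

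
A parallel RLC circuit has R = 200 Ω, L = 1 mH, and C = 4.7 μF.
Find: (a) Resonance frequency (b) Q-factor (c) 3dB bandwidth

Step 1 — Resonance: ω₀ = 1/√(LC) = 1/√(0.001·4.7e-06) = 1.459e+04 rad/s.
Step 2 — f₀ = ω₀/(2π) = 2322 Hz.
Step 3 — Parallel Q: Q = R/(ω₀L) = 200/(1.459e+04·0.001) = 13.71.
Step 4 — Bandwidth: Δω = ω₀/Q = 1064 rad/s; BW = Δω/(2π) = 169.3 Hz.

(a) f₀ = 2322 Hz  (b) Q = 13.71  (c) BW = 169.3 Hz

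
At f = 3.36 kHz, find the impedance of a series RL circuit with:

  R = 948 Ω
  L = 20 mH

Step 1 — Angular frequency: ω = 2π·f = 2π·3360 = 2.111e+04 rad/s.
Step 2 — Component impedances:
  R: Z = R = 948 Ω
  L: Z = jωL = j·2.111e+04·0.02 = 0 + j422.2 Ω
Step 3 — Series combination: Z_total = R + L = 948 + j422.2 Ω = 1038∠24.0° Ω.

Z = 948 + j422.2 Ω = 1038∠24.0° Ω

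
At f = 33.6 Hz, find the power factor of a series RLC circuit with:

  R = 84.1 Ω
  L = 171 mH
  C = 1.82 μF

Step 1 — Angular frequency: ω = 2π·f = 2π·33.6 = 211.1 rad/s.
Step 2 — Component impedances:
  R: Z = R = 84.1 Ω
  L: Z = jωL = j·211.1·0.171 = 0 + j36.1 Ω
  C: Z = 1/(jωC) = -j/(ω·C) = 0 - j2603 Ω
Step 3 — Series combination: Z_total = R + L + C = 84.1 - j2567 Ω = 2568∠-88.1° Ω.
Step 4 — Power factor: PF = cos(φ) = Re(Z)/|Z| = 84.1/2568 = 0.03275.
Step 5 — Type: Im(Z) = -2567 ⇒ leading (phase φ = -88.1°).

PF = 0.03275 (leading, φ = -88.1°)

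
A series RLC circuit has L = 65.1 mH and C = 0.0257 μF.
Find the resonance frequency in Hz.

Step 1 — Resonance condition Im(Z)=0 gives ω₀ = 1/√(LC).
Step 2 — ω₀ = 1/√(0.0651·2.57e-08) = 2.445e+04 rad/s.
Step 3 — f₀ = ω₀/(2π) = 3891 Hz.

f₀ = 3891 Hz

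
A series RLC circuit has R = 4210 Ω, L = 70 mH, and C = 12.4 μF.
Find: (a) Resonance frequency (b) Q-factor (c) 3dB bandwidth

Step 1 — Resonance condition Im(Z)=0 gives ω₀ = 1/√(LC).
Step 2 — ω₀ = 1/√(0.07·1.24e-05) = 1073 rad/s.
Step 3 — f₀ = ω₀/(2π) = 170.8 Hz.
Step 4 — Series Q: Q = ω₀L/R = 1073·0.07/4210 = 0.01785.
Step 5 — 3dB bandwidth: Δω = ω₀/Q = 6.014e+04 rad/s; BW = Δω/(2π) = 9572 Hz.

(a) f₀ = 170.8 Hz  (b) Q = 0.01785  (c) BW = 9572 Hz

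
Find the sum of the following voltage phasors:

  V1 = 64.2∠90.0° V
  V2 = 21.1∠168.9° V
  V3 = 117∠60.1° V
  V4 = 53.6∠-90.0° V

Step 1 — Convert each phasor to rectangular form:
  V1 = 64.2·(cos(90.0°) + j·sin(90.0°)) = 0 + j64.2 V
  V2 = 21.1·(cos(168.9°) + j·sin(168.9°)) = -20.71 + j4.062 V
  V3 = 117·(cos(60.1°) + j·sin(60.1°)) = 58.32 + j101.4 V
  V4 = 53.6·(cos(-90.0°) + j·sin(-90.0°)) = 0 - j53.6 V
Step 2 — Sum components: V_total = 37.62 + j116.1 V.
Step 3 — Convert to polar: |V_total| = 122 V, ∠V_total = 72.0°.

V_total = 122∠72.0° V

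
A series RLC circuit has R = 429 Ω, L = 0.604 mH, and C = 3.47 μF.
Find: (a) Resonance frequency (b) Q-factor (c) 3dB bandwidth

Step 1 — Resonance condition Im(Z)=0 gives ω₀ = 1/√(LC).
Step 2 — ω₀ = 1/√(0.000604·3.47e-06) = 2.184e+04 rad/s.
Step 3 — f₀ = ω₀/(2π) = 3476 Hz.
Step 4 — Series Q: Q = ω₀L/R = 2.184e+04·0.000604/429 = 0.03075.
Step 5 — 3dB bandwidth: Δω = ω₀/Q = 7.103e+05 rad/s; BW = Δω/(2π) = 1.13e+05 Hz.

(a) f₀ = 3476 Hz  (b) Q = 0.03075  (c) BW = 1.13e+05 Hz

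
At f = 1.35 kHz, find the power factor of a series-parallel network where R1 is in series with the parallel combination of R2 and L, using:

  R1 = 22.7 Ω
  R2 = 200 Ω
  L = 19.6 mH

Step 1 — Angular frequency: ω = 2π·f = 2π·1350 = 8482 rad/s.
Step 2 — Component impedances:
  R1: Z = R = 22.7 Ω
  R2: Z = R = 200 Ω
  L: Z = jωL = j·8482·0.0196 = 0 + j166.3 Ω
Step 3 — Parallel branch: R2 || L = 1/(1/R2 + 1/L) = 81.73 + j98.32 Ω.
Step 4 — Series with R1: Z_total = R1 + (R2 || L) = 104.4 + j98.32 Ω = 143.4∠43.3° Ω.
Step 5 — Power factor: PF = cos(φ) = Re(Z)/|Z| = 104.43/143.43 = 0.7281.
Step 6 — Type: Im(Z) = 98.32 ⇒ lagging (phase φ = 43.3°).

PF = 0.7281 (lagging, φ = 43.3°)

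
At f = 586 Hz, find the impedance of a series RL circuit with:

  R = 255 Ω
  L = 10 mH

Step 1 — Angular frequency: ω = 2π·f = 2π·586 = 3682 rad/s.
Step 2 — Component impedances:
  R: Z = R = 255 Ω
  L: Z = jωL = j·3682·0.01 = 0 + j36.82 Ω
Step 3 — Series combination: Z_total = R + L = 255 + j36.82 Ω = 257.6∠8.2° Ω.

Z = 255 + j36.82 Ω = 257.6∠8.2° Ω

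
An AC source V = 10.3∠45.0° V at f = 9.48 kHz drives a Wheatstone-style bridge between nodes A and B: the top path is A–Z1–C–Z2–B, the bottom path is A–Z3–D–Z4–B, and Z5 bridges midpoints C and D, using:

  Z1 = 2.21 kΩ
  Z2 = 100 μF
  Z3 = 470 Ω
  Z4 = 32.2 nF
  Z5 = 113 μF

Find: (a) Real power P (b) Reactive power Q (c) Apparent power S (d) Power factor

Step 1 — Angular frequency: ω = 2π·f = 2π·9480 = 5.956e+04 rad/s.
Step 2 — Component impedances:
  Z1: Z = R = 2210 Ω
  Z2: Z = 1/(jωC) = -j/(ω·C) = 0 - j0.1679 Ω
  Z3: Z = R = 470 Ω
  Z4: Z = 1/(jωC) = -j/(ω·C) = 0 - j521.4 Ω
  Z5: Z = 1/(jωC) = -j/(ω·C) = 0 - j0.1486 Ω
Step 3 — Bridge requires nodal analysis (the Z5 bridge couples midpoints C and D, so the two paths cannot be reduced to a simple series/parallel combination). Setting node B to ground and injecting 1 A at node A, the 3-node admittance system at A, C, D solves to V_A = Z_AB = 387.6 - j0.2688 Ω = 387.6∠-0.0° Ω.
Step 4 — Source phasor: V = 10.3∠45.0° V = 7.283 + j7.283 V.
Step 5 — Current: I = V / Z = 0.01878 + j0.0188 A = 0.02658∠45.0° A.
Step 6 — Complex power: S = V·I* = 0.2737 - j0.0001898 VA.
Step 7 — Real power: P = Re(S) = 0.2737 W.
Step 8 — Reactive power: Q = Im(S) = -0.0001898 VAR.
Step 9 — Apparent power: |S| = 0.2737 VA.
Step 10 — Power factor: PF = P/|S| = 1 (leading).

(a) P = 0.2737 W  (b) Q = -0.0001898 VAR  (c) S = 0.2737 VA  (d) PF = 1 (leading)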